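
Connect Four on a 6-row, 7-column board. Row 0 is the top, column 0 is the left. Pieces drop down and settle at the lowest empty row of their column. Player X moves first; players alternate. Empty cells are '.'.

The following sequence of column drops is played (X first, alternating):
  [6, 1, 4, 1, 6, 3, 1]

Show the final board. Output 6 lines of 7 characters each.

Answer: .......
.......
.......
.X.....
.O....X
.O.OX.X

Derivation:
Move 1: X drops in col 6, lands at row 5
Move 2: O drops in col 1, lands at row 5
Move 3: X drops in col 4, lands at row 5
Move 4: O drops in col 1, lands at row 4
Move 5: X drops in col 6, lands at row 4
Move 6: O drops in col 3, lands at row 5
Move 7: X drops in col 1, lands at row 3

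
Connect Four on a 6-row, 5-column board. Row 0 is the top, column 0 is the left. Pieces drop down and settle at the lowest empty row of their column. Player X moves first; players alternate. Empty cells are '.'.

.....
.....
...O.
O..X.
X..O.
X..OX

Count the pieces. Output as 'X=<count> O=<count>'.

X=4 O=4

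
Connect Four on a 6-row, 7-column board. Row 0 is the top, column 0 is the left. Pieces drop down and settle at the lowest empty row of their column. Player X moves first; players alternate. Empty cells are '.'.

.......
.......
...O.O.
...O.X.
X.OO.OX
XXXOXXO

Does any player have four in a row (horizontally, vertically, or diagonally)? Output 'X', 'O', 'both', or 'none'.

O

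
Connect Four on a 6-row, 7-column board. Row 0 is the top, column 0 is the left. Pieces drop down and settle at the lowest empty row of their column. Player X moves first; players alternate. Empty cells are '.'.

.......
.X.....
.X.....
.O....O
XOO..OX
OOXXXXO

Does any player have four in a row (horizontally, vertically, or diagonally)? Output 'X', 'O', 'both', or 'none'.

X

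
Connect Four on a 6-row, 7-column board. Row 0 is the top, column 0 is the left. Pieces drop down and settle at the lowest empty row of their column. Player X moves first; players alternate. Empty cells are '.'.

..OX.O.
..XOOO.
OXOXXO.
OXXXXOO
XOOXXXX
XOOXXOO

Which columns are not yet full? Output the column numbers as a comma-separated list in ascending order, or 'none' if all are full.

Answer: 0,1,4,6

Derivation:
col 0: top cell = '.' → open
col 1: top cell = '.' → open
col 2: top cell = 'O' → FULL
col 3: top cell = 'X' → FULL
col 4: top cell = '.' → open
col 5: top cell = 'O' → FULL
col 6: top cell = '.' → open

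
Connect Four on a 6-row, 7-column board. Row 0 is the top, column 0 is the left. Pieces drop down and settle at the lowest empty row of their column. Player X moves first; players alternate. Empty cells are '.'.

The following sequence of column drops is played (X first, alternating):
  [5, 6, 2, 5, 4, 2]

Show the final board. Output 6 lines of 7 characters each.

Answer: .......
.......
.......
.......
..O..O.
..X.XXO

Derivation:
Move 1: X drops in col 5, lands at row 5
Move 2: O drops in col 6, lands at row 5
Move 3: X drops in col 2, lands at row 5
Move 4: O drops in col 5, lands at row 4
Move 5: X drops in col 4, lands at row 5
Move 6: O drops in col 2, lands at row 4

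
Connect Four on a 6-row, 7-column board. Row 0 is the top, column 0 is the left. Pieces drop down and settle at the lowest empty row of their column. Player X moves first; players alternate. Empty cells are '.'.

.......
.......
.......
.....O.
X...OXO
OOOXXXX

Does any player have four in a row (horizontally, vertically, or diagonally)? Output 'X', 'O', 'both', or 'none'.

X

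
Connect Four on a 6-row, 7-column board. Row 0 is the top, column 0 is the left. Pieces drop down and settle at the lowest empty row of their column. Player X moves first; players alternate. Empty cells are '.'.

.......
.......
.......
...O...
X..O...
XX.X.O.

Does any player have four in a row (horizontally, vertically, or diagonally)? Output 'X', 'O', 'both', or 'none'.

none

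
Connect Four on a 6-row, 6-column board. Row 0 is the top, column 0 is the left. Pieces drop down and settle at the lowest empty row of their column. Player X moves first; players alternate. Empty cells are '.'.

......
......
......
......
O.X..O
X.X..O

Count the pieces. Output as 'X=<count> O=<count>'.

X=3 O=3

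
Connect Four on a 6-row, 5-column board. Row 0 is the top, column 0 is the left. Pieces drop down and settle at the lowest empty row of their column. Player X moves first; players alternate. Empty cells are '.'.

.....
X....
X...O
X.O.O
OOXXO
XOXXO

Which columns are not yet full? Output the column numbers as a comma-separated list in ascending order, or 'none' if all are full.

col 0: top cell = '.' → open
col 1: top cell = '.' → open
col 2: top cell = '.' → open
col 3: top cell = '.' → open
col 4: top cell = '.' → open

Answer: 0,1,2,3,4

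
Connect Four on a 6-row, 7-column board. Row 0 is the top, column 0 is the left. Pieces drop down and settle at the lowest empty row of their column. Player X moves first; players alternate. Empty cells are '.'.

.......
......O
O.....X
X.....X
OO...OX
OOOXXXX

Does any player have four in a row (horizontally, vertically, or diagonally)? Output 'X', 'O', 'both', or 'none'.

X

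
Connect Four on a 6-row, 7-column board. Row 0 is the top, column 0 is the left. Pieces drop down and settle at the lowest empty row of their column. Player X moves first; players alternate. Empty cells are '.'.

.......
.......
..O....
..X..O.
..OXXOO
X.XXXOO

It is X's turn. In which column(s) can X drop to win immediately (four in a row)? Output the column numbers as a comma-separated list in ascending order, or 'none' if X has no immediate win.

Answer: 1

Derivation:
col 0: drop X → no win
col 1: drop X → WIN!
col 2: drop X → no win
col 3: drop X → no win
col 4: drop X → no win
col 5: drop X → no win
col 6: drop X → no win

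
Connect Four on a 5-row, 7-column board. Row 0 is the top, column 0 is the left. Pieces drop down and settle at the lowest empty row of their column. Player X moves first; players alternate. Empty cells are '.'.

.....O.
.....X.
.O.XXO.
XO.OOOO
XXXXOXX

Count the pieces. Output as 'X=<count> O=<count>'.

X=10 O=9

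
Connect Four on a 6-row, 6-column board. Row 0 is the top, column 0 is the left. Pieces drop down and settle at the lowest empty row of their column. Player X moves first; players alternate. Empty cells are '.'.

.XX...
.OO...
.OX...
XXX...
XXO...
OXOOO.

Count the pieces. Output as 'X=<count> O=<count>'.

X=9 O=8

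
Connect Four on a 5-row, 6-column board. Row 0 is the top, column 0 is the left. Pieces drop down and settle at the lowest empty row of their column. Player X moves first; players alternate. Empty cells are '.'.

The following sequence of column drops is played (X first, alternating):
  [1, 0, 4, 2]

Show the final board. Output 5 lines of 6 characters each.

Answer: ......
......
......
......
OXO.X.

Derivation:
Move 1: X drops in col 1, lands at row 4
Move 2: O drops in col 0, lands at row 4
Move 3: X drops in col 4, lands at row 4
Move 4: O drops in col 2, lands at row 4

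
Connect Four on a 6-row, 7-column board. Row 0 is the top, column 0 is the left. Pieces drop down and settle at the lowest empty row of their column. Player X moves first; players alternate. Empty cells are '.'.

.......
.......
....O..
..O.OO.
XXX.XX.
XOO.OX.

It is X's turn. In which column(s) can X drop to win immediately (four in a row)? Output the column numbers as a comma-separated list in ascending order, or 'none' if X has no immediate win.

Answer: none

Derivation:
col 0: drop X → no win
col 1: drop X → no win
col 2: drop X → no win
col 3: drop X → no win
col 4: drop X → no win
col 5: drop X → no win
col 6: drop X → no win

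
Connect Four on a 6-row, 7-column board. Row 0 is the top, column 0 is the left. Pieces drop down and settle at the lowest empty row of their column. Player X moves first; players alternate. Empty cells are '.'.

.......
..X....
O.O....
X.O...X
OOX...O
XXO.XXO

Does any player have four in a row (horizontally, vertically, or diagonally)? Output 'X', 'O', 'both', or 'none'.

none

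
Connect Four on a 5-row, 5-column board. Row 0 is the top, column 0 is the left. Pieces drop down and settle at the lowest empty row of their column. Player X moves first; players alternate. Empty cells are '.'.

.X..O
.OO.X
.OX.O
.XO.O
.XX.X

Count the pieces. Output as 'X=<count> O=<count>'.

X=7 O=7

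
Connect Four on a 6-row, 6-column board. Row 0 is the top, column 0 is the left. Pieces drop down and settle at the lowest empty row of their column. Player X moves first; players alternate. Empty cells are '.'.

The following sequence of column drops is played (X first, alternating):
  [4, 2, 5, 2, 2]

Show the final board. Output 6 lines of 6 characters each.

Move 1: X drops in col 4, lands at row 5
Move 2: O drops in col 2, lands at row 5
Move 3: X drops in col 5, lands at row 5
Move 4: O drops in col 2, lands at row 4
Move 5: X drops in col 2, lands at row 3

Answer: ......
......
......
..X...
..O...
..O.XX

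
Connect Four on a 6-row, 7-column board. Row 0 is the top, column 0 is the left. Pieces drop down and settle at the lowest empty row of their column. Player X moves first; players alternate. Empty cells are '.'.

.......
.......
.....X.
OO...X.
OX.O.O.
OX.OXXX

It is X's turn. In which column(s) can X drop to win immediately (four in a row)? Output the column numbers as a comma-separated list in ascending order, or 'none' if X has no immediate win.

Answer: none

Derivation:
col 0: drop X → no win
col 1: drop X → no win
col 2: drop X → no win
col 3: drop X → no win
col 4: drop X → no win
col 5: drop X → no win
col 6: drop X → no win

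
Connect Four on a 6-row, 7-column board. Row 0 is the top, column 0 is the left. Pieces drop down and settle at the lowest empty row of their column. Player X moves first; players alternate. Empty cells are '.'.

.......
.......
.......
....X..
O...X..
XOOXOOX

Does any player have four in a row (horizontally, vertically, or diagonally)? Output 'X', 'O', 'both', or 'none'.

none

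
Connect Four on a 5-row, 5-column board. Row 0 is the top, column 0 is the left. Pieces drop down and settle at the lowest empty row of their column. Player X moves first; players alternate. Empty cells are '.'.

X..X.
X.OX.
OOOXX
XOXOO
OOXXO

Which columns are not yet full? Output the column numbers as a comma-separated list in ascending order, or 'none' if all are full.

Answer: 1,2,4

Derivation:
col 0: top cell = 'X' → FULL
col 1: top cell = '.' → open
col 2: top cell = '.' → open
col 3: top cell = 'X' → FULL
col 4: top cell = '.' → open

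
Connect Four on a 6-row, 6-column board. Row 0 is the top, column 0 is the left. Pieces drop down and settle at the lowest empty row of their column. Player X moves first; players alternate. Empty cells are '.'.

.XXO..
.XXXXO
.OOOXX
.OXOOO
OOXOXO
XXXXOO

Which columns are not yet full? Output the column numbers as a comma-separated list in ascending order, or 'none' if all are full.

col 0: top cell = '.' → open
col 1: top cell = 'X' → FULL
col 2: top cell = 'X' → FULL
col 3: top cell = 'O' → FULL
col 4: top cell = '.' → open
col 5: top cell = '.' → open

Answer: 0,4,5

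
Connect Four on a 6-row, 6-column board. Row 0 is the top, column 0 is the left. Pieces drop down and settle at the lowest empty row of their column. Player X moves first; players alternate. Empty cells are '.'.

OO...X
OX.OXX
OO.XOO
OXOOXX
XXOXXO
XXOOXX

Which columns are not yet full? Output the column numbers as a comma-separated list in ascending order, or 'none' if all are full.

col 0: top cell = 'O' → FULL
col 1: top cell = 'O' → FULL
col 2: top cell = '.' → open
col 3: top cell = '.' → open
col 4: top cell = '.' → open
col 5: top cell = 'X' → FULL

Answer: 2,3,4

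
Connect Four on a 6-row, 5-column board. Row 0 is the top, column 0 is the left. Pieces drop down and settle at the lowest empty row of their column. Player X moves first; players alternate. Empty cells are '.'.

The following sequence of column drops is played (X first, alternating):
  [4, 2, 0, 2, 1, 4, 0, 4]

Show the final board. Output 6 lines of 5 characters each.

Answer: .....
.....
.....
....O
X.O.O
XXO.X

Derivation:
Move 1: X drops in col 4, lands at row 5
Move 2: O drops in col 2, lands at row 5
Move 3: X drops in col 0, lands at row 5
Move 4: O drops in col 2, lands at row 4
Move 5: X drops in col 1, lands at row 5
Move 6: O drops in col 4, lands at row 4
Move 7: X drops in col 0, lands at row 4
Move 8: O drops in col 4, lands at row 3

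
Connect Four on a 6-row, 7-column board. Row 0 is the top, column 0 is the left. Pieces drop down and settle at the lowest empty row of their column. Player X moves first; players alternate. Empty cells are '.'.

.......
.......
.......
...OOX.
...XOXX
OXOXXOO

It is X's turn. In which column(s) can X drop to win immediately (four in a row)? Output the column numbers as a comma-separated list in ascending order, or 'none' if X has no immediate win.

Answer: none

Derivation:
col 0: drop X → no win
col 1: drop X → no win
col 2: drop X → no win
col 3: drop X → no win
col 4: drop X → no win
col 5: drop X → no win
col 6: drop X → no win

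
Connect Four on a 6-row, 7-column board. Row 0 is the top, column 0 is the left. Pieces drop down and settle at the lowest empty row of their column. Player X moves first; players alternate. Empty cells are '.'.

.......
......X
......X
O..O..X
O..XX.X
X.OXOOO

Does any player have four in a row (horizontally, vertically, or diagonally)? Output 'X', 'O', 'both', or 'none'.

X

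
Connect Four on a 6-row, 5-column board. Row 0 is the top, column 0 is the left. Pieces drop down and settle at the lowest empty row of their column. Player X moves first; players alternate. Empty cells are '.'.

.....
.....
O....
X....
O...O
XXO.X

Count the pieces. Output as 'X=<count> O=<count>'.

X=4 O=4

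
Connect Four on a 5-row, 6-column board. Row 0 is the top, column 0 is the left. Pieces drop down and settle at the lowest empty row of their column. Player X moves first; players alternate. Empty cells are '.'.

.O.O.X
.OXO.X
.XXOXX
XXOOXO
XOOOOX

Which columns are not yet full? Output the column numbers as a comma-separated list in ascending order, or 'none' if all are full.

col 0: top cell = '.' → open
col 1: top cell = 'O' → FULL
col 2: top cell = '.' → open
col 3: top cell = 'O' → FULL
col 4: top cell = '.' → open
col 5: top cell = 'X' → FULL

Answer: 0,2,4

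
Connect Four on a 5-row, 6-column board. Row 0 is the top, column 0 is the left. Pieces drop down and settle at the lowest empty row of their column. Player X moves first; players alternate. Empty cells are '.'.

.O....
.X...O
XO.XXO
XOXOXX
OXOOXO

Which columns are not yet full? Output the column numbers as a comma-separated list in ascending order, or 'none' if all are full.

Answer: 0,2,3,4,5

Derivation:
col 0: top cell = '.' → open
col 1: top cell = 'O' → FULL
col 2: top cell = '.' → open
col 3: top cell = '.' → open
col 4: top cell = '.' → open
col 5: top cell = '.' → open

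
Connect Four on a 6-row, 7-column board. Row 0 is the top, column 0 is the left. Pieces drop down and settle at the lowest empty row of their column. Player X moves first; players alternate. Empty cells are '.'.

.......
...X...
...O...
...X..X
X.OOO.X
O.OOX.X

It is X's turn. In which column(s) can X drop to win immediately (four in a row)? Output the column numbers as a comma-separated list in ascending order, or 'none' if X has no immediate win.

Answer: 6

Derivation:
col 0: drop X → no win
col 1: drop X → no win
col 2: drop X → no win
col 3: drop X → no win
col 4: drop X → no win
col 5: drop X → no win
col 6: drop X → WIN!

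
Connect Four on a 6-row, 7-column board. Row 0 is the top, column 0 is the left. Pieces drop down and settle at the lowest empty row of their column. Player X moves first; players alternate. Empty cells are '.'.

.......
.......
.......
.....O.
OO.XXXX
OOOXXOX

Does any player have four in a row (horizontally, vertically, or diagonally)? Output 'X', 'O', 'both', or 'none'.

X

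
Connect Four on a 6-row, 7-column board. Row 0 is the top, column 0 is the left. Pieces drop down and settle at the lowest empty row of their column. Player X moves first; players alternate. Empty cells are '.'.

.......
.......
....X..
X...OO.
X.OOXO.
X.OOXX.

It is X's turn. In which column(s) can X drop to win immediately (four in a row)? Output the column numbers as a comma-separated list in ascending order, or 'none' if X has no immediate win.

col 0: drop X → WIN!
col 1: drop X → no win
col 2: drop X → no win
col 3: drop X → no win
col 4: drop X → no win
col 5: drop X → no win
col 6: drop X → no win

Answer: 0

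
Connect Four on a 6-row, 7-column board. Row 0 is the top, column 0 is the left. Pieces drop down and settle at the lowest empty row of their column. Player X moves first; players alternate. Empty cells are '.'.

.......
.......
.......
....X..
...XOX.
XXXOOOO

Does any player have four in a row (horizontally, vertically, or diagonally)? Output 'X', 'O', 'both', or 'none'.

O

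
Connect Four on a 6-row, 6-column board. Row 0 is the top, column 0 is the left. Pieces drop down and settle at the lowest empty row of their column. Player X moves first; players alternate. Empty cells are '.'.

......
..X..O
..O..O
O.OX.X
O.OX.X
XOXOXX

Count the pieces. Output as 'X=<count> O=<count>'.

X=9 O=9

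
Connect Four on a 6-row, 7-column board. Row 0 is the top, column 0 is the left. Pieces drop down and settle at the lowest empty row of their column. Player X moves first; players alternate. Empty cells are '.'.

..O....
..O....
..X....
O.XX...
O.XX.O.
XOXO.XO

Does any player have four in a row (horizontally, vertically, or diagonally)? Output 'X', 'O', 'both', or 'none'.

X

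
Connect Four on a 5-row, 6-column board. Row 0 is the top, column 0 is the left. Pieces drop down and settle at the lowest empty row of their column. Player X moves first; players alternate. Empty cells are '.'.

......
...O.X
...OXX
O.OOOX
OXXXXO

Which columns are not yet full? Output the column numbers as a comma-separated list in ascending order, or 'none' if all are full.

Answer: 0,1,2,3,4,5

Derivation:
col 0: top cell = '.' → open
col 1: top cell = '.' → open
col 2: top cell = '.' → open
col 3: top cell = '.' → open
col 4: top cell = '.' → open
col 5: top cell = '.' → open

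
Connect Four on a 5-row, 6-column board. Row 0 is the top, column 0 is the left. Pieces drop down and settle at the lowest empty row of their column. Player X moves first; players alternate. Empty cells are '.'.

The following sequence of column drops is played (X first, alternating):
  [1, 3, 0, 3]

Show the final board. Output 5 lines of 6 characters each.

Answer: ......
......
......
...O..
XX.O..

Derivation:
Move 1: X drops in col 1, lands at row 4
Move 2: O drops in col 3, lands at row 4
Move 3: X drops in col 0, lands at row 4
Move 4: O drops in col 3, lands at row 3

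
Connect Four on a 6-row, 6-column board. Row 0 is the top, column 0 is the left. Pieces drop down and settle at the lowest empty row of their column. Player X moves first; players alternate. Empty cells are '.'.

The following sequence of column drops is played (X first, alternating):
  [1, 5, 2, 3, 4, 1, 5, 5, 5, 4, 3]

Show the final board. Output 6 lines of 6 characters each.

Answer: ......
......
.....X
.....O
.O.XOX
.XXOXO

Derivation:
Move 1: X drops in col 1, lands at row 5
Move 2: O drops in col 5, lands at row 5
Move 3: X drops in col 2, lands at row 5
Move 4: O drops in col 3, lands at row 5
Move 5: X drops in col 4, lands at row 5
Move 6: O drops in col 1, lands at row 4
Move 7: X drops in col 5, lands at row 4
Move 8: O drops in col 5, lands at row 3
Move 9: X drops in col 5, lands at row 2
Move 10: O drops in col 4, lands at row 4
Move 11: X drops in col 3, lands at row 4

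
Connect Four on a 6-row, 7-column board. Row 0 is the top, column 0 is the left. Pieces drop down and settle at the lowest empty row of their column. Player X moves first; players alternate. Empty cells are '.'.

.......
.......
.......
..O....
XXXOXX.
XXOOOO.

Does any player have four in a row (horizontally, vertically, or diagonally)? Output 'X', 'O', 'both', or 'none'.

O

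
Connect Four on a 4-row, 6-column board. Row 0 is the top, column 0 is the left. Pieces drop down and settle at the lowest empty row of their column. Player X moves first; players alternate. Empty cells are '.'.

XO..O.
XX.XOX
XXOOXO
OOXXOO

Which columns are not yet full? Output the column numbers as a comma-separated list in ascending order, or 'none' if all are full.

Answer: 2,3,5

Derivation:
col 0: top cell = 'X' → FULL
col 1: top cell = 'O' → FULL
col 2: top cell = '.' → open
col 3: top cell = '.' → open
col 4: top cell = 'O' → FULL
col 5: top cell = '.' → open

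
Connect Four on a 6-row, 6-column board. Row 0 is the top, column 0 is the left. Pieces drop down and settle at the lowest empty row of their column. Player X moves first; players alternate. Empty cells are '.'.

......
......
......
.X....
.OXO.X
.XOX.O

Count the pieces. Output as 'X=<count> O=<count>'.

X=5 O=4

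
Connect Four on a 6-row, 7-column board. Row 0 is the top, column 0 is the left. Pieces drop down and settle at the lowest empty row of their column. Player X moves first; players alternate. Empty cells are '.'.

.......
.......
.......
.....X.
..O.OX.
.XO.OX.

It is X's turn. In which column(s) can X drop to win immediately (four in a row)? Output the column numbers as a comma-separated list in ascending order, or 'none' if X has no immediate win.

Answer: 5

Derivation:
col 0: drop X → no win
col 1: drop X → no win
col 2: drop X → no win
col 3: drop X → no win
col 4: drop X → no win
col 5: drop X → WIN!
col 6: drop X → no win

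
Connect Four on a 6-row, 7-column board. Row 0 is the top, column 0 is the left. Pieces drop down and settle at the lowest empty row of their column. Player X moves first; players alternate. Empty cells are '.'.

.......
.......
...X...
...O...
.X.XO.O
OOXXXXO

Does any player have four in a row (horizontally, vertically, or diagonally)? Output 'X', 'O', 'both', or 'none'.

X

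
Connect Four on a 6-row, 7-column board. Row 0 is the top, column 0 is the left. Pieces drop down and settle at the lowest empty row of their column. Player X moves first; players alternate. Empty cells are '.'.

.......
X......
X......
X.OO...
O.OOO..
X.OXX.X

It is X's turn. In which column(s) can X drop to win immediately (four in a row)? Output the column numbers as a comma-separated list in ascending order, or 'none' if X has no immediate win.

col 0: drop X → WIN!
col 1: drop X → no win
col 2: drop X → no win
col 3: drop X → no win
col 4: drop X → no win
col 5: drop X → WIN!
col 6: drop X → no win

Answer: 0,5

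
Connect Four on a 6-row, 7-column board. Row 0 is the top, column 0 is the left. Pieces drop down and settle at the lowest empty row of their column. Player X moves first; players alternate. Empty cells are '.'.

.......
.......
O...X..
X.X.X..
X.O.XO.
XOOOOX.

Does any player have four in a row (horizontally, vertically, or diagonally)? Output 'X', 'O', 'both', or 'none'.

O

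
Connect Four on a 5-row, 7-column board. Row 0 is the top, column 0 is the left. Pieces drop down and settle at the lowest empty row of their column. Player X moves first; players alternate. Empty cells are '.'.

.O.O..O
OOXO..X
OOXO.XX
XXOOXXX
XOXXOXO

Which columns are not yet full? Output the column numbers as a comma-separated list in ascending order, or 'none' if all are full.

Answer: 0,2,4,5

Derivation:
col 0: top cell = '.' → open
col 1: top cell = 'O' → FULL
col 2: top cell = '.' → open
col 3: top cell = 'O' → FULL
col 4: top cell = '.' → open
col 5: top cell = '.' → open
col 6: top cell = 'O' → FULL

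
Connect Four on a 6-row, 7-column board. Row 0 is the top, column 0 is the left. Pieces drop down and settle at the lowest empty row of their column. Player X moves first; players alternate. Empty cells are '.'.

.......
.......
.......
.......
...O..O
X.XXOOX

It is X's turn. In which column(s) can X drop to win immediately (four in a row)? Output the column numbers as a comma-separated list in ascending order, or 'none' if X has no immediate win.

col 0: drop X → no win
col 1: drop X → WIN!
col 2: drop X → no win
col 3: drop X → no win
col 4: drop X → no win
col 5: drop X → no win
col 6: drop X → no win

Answer: 1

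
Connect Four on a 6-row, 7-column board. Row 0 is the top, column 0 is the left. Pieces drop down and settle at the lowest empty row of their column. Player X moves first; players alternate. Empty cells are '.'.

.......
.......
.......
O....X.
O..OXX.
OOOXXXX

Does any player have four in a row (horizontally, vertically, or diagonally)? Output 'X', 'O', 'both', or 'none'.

X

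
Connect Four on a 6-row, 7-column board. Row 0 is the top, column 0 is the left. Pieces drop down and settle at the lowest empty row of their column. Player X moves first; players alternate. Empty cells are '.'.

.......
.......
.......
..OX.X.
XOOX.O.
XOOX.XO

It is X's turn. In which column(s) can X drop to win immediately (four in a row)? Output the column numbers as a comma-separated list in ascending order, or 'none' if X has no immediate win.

col 0: drop X → no win
col 1: drop X → no win
col 2: drop X → no win
col 3: drop X → WIN!
col 4: drop X → no win
col 5: drop X → no win
col 6: drop X → no win

Answer: 3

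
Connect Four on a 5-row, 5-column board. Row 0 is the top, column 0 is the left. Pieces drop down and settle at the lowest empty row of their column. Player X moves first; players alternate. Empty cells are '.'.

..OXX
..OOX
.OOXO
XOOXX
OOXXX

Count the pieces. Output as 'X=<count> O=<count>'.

X=10 O=10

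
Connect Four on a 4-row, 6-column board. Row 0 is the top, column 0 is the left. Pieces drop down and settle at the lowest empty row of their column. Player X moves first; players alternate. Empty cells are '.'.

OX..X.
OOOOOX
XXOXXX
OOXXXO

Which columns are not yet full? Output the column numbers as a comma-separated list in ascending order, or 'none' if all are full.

Answer: 2,3,5

Derivation:
col 0: top cell = 'O' → FULL
col 1: top cell = 'X' → FULL
col 2: top cell = '.' → open
col 3: top cell = '.' → open
col 4: top cell = 'X' → FULL
col 5: top cell = '.' → open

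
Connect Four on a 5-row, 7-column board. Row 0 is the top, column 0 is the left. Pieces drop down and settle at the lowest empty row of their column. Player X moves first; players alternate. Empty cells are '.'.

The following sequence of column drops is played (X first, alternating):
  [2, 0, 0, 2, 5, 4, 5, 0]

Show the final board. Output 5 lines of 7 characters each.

Answer: .......
.......
O......
X.O..X.
O.X.OX.

Derivation:
Move 1: X drops in col 2, lands at row 4
Move 2: O drops in col 0, lands at row 4
Move 3: X drops in col 0, lands at row 3
Move 4: O drops in col 2, lands at row 3
Move 5: X drops in col 5, lands at row 4
Move 6: O drops in col 4, lands at row 4
Move 7: X drops in col 5, lands at row 3
Move 8: O drops in col 0, lands at row 2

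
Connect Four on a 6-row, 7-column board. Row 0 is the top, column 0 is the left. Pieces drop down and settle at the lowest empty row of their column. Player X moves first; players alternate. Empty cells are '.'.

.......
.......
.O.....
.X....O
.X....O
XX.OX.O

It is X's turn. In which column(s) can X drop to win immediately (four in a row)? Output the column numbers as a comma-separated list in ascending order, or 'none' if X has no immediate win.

col 0: drop X → no win
col 1: drop X → no win
col 2: drop X → no win
col 3: drop X → no win
col 4: drop X → no win
col 5: drop X → no win
col 6: drop X → no win

Answer: none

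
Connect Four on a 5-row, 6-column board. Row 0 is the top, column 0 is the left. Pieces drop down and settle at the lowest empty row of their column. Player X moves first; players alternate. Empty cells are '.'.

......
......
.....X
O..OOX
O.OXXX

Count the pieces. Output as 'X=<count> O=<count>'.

X=5 O=5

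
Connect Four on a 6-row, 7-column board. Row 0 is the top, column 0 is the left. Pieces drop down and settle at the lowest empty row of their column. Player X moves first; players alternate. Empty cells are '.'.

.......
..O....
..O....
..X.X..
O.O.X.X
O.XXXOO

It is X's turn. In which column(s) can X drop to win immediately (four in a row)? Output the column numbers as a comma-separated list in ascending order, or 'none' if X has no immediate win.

Answer: 1,4

Derivation:
col 0: drop X → no win
col 1: drop X → WIN!
col 2: drop X → no win
col 3: drop X → no win
col 4: drop X → WIN!
col 5: drop X → no win
col 6: drop X → no win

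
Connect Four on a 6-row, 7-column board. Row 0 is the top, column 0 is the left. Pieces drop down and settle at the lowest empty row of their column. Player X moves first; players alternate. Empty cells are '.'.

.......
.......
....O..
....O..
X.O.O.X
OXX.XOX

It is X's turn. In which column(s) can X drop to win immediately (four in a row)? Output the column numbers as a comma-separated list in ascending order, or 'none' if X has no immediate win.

Answer: 3

Derivation:
col 0: drop X → no win
col 1: drop X → no win
col 2: drop X → no win
col 3: drop X → WIN!
col 4: drop X → no win
col 5: drop X → no win
col 6: drop X → no win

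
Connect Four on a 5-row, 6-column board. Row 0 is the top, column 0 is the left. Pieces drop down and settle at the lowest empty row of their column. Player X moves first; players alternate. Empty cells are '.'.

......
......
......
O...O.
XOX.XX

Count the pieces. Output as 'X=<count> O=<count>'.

X=4 O=3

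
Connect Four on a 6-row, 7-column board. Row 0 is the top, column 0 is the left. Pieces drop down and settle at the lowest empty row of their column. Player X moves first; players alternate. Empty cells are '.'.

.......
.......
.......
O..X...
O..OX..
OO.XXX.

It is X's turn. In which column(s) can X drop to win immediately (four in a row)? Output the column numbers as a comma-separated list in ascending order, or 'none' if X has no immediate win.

Answer: 2,6

Derivation:
col 0: drop X → no win
col 1: drop X → no win
col 2: drop X → WIN!
col 3: drop X → no win
col 4: drop X → no win
col 5: drop X → no win
col 6: drop X → WIN!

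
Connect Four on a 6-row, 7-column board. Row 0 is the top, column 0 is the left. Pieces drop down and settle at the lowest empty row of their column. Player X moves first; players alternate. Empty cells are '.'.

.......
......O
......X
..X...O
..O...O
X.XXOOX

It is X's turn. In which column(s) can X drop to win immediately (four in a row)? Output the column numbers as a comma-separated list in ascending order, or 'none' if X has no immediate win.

Answer: 1

Derivation:
col 0: drop X → no win
col 1: drop X → WIN!
col 2: drop X → no win
col 3: drop X → no win
col 4: drop X → no win
col 5: drop X → no win
col 6: drop X → no win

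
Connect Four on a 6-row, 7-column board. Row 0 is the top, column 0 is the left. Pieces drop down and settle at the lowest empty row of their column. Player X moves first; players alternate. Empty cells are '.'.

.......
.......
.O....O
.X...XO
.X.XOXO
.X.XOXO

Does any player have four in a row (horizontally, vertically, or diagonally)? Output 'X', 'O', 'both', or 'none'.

O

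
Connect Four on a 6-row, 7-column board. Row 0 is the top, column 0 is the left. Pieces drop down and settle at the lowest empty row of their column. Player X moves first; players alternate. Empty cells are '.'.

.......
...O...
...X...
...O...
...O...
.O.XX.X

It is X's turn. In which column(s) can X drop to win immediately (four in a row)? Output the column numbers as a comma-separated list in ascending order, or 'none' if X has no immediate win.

Answer: 5

Derivation:
col 0: drop X → no win
col 1: drop X → no win
col 2: drop X → no win
col 3: drop X → no win
col 4: drop X → no win
col 5: drop X → WIN!
col 6: drop X → no win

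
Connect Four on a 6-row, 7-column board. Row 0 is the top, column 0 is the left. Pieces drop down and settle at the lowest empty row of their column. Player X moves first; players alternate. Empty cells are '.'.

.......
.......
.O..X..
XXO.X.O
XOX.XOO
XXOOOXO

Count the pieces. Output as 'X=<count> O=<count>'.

X=10 O=10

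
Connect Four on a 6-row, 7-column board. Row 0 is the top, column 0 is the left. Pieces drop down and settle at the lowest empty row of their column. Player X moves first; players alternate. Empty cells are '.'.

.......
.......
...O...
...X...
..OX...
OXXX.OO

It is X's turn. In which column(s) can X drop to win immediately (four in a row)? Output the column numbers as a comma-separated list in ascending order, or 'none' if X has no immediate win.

Answer: 4

Derivation:
col 0: drop X → no win
col 1: drop X → no win
col 2: drop X → no win
col 3: drop X → no win
col 4: drop X → WIN!
col 5: drop X → no win
col 6: drop X → no win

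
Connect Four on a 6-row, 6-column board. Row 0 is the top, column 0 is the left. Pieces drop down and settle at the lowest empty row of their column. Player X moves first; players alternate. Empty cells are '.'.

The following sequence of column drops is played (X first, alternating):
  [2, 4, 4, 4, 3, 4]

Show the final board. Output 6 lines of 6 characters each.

Move 1: X drops in col 2, lands at row 5
Move 2: O drops in col 4, lands at row 5
Move 3: X drops in col 4, lands at row 4
Move 4: O drops in col 4, lands at row 3
Move 5: X drops in col 3, lands at row 5
Move 6: O drops in col 4, lands at row 2

Answer: ......
......
....O.
....O.
....X.
..XXO.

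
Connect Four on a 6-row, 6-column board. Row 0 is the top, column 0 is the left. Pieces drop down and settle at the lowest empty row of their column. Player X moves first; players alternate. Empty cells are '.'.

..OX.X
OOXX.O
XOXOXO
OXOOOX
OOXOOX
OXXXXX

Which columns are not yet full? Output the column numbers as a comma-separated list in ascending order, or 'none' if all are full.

col 0: top cell = '.' → open
col 1: top cell = '.' → open
col 2: top cell = 'O' → FULL
col 3: top cell = 'X' → FULL
col 4: top cell = '.' → open
col 5: top cell = 'X' → FULL

Answer: 0,1,4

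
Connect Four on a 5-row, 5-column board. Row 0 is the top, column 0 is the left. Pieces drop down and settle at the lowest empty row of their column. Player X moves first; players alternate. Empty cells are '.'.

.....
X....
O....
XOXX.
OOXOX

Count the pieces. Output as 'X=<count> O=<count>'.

X=6 O=5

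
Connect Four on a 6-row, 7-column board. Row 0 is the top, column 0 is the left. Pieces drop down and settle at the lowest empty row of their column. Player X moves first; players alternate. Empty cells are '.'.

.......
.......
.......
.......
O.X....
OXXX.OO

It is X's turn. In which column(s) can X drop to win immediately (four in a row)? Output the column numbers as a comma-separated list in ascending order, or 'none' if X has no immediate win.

col 0: drop X → no win
col 1: drop X → no win
col 2: drop X → no win
col 3: drop X → no win
col 4: drop X → WIN!
col 5: drop X → no win
col 6: drop X → no win

Answer: 4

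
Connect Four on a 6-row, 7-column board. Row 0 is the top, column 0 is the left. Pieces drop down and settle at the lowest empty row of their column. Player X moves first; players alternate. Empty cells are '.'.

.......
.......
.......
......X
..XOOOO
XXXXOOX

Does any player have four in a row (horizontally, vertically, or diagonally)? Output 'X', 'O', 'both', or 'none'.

both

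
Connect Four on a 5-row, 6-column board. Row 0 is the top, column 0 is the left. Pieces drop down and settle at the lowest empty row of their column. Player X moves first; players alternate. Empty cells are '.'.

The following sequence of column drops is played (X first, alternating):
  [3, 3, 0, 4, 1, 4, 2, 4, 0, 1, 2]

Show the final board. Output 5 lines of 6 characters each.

Move 1: X drops in col 3, lands at row 4
Move 2: O drops in col 3, lands at row 3
Move 3: X drops in col 0, lands at row 4
Move 4: O drops in col 4, lands at row 4
Move 5: X drops in col 1, lands at row 4
Move 6: O drops in col 4, lands at row 3
Move 7: X drops in col 2, lands at row 4
Move 8: O drops in col 4, lands at row 2
Move 9: X drops in col 0, lands at row 3
Move 10: O drops in col 1, lands at row 3
Move 11: X drops in col 2, lands at row 3

Answer: ......
......
....O.
XOXOO.
XXXXO.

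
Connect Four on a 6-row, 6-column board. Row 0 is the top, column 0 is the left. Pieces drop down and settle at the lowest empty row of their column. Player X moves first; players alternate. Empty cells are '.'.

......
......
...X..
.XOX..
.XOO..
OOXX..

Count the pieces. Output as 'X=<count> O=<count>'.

X=6 O=5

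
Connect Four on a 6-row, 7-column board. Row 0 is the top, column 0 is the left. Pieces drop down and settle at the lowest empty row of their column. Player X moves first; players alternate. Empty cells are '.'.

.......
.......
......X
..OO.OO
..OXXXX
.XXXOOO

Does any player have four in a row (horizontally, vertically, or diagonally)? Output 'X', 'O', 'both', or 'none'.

X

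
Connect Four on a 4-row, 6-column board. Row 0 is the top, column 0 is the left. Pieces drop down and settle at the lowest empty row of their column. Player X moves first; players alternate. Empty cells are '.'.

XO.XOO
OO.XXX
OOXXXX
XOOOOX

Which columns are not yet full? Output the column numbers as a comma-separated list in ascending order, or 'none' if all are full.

Answer: 2

Derivation:
col 0: top cell = 'X' → FULL
col 1: top cell = 'O' → FULL
col 2: top cell = '.' → open
col 3: top cell = 'X' → FULL
col 4: top cell = 'O' → FULL
col 5: top cell = 'O' → FULL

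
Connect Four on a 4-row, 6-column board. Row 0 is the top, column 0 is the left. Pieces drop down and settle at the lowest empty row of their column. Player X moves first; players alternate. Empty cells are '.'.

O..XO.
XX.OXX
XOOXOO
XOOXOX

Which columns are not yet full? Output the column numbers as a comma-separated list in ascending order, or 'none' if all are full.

col 0: top cell = 'O' → FULL
col 1: top cell = '.' → open
col 2: top cell = '.' → open
col 3: top cell = 'X' → FULL
col 4: top cell = 'O' → FULL
col 5: top cell = '.' → open

Answer: 1,2,5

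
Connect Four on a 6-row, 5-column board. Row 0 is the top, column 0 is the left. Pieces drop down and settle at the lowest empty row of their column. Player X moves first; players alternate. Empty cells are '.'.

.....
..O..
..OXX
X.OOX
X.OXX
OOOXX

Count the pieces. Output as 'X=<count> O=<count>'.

X=9 O=8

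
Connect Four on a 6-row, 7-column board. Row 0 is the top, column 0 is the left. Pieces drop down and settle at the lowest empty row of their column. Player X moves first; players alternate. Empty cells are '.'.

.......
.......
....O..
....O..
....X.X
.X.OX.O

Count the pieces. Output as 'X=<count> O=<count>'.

X=4 O=4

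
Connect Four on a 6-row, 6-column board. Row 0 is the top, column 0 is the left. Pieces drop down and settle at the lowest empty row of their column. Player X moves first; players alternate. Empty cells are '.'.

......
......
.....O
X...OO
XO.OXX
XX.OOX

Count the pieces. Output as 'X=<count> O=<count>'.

X=7 O=7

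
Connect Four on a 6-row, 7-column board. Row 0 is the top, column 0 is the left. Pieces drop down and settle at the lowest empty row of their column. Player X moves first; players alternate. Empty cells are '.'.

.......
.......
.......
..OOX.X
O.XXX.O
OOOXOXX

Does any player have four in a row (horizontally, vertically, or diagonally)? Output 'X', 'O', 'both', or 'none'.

none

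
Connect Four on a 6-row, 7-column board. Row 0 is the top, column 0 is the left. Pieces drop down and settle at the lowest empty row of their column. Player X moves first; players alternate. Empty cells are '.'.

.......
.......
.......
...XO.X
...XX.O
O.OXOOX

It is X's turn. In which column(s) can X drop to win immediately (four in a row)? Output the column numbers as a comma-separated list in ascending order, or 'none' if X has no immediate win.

col 0: drop X → no win
col 1: drop X → no win
col 2: drop X → no win
col 3: drop X → WIN!
col 4: drop X → no win
col 5: drop X → no win
col 6: drop X → no win

Answer: 3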